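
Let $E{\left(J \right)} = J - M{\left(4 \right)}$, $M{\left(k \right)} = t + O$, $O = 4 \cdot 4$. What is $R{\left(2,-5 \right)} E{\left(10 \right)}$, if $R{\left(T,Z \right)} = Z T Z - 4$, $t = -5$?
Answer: $-46$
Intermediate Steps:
$O = 16$
$R{\left(T,Z \right)} = -4 + T Z^{2}$ ($R{\left(T,Z \right)} = T Z Z - 4 = T Z^{2} - 4 = -4 + T Z^{2}$)
$M{\left(k \right)} = 11$ ($M{\left(k \right)} = -5 + 16 = 11$)
$E{\left(J \right)} = -11 + J$ ($E{\left(J \right)} = J - 11 = -11 + J$)
$R{\left(2,-5 \right)} E{\left(10 \right)} = \left(-4 + 2 \left(-5\right)^{2}\right) \left(-11 + 10\right) = \left(-4 + 2 \cdot 25\right) \left(-1\right) = \left(-4 + 50\right) \left(-1\right) = 46 \left(-1\right) = -46$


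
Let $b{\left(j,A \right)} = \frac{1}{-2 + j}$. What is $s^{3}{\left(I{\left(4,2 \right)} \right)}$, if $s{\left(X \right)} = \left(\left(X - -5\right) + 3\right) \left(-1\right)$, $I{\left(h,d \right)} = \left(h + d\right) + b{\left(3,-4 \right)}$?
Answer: $-3375$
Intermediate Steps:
$I{\left(h,d \right)} = 1 + d + h$ ($I{\left(h,d \right)} = \left(h + d\right) + \frac{1}{-2 + 3} = \left(d + h\right) + 1^{-1} = \left(d + h\right) + 1 = 1 + d + h$)
$s{\left(X \right)} = -8 - X$ ($s{\left(X \right)} = \left(\left(X + 5\right) + 3\right) \left(-1\right) = \left(\left(5 + X\right) + 3\right) \left(-1\right) = \left(8 + X\right) \left(-1\right) = -8 - X$)
$s^{3}{\left(I{\left(4,2 \right)} \right)} = \left(-8 - \left(1 + 2 + 4\right)\right)^{3} = \left(-8 - 7\right)^{3} = \left(-15\right)^{3} = -3375$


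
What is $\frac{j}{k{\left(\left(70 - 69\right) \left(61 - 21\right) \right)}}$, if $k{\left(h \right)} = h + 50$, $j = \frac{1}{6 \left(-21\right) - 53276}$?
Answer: $- \frac{1}{4806180} \approx -2.0807 \cdot 10^{-7}$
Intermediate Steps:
$j = - \frac{1}{53402}$ ($j = \frac{1}{-126 - 53276} = \frac{1}{-53402} = - \frac{1}{53402} \approx -1.8726 \cdot 10^{-5}$)
$k{\left(h \right)} = 50 + h$
$\frac{j}{k{\left(\left(70 - 69\right) \left(61 - 21\right) \right)}} = - \frac{1}{53402 \left(50 + \left(70 - 69\right) \left(61 - 21\right)\right)} = - \frac{1}{53402 \left(50 + 1 \cdot 40\right)} = - \frac{1}{53402 \left(50 + 40\right)} = - \frac{1}{53402 \cdot 90} = \left(- \frac{1}{53402}\right) \frac{1}{90} = - \frac{1}{4806180}$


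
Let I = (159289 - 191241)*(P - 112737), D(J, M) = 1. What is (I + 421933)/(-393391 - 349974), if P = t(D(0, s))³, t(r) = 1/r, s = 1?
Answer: -720512521/148673 ≈ -4846.3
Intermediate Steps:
P = 1 (P = (1/1)³ = 1³ = 1)
I = 3602140672 (I = (159289 - 191241)*(1 - 112737) = -31952*(-112736) = 3602140672)
(I + 421933)/(-393391 - 349974) = (3602140672 + 421933)/(-393391 - 349974) = 3602562605/(-743365) = 3602562605*(-1/743365) = -720512521/148673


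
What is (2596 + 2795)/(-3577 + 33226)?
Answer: 1797/9883 ≈ 0.18183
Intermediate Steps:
(2596 + 2795)/(-3577 + 33226) = 5391/29649 = 5391*(1/29649) = 1797/9883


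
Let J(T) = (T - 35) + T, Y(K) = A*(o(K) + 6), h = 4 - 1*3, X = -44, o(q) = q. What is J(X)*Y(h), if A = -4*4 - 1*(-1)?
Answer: 12915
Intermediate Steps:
A = -15 (A = -16 + 1 = -15)
h = 1 (h = 4 - 3 = 1)
Y(K) = -90 - 15*K (Y(K) = -15*(K + 6) = -15*(6 + K) = -90 - 15*K)
J(T) = -35 + 2*T (J(T) = (-35 + T) + T = -35 + 2*T)
J(X)*Y(h) = (-35 + 2*(-44))*(-90 - 15*1) = (-35 - 88)*(-90 - 15) = -123*(-105) = 12915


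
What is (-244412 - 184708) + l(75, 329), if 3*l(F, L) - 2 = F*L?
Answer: -1262683/3 ≈ -4.2089e+5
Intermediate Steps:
l(F, L) = ⅔ + F*L/3 (l(F, L) = ⅔ + (F*L)/3 = ⅔ + F*L/3)
(-244412 - 184708) + l(75, 329) = (-244412 - 184708) + (⅔ + (⅓)*75*329) = -429120 + (⅔ + 8225) = -429120 + 24677/3 = -1262683/3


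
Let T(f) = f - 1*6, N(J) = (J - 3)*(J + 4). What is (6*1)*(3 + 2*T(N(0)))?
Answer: -198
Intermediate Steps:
N(J) = (-3 + J)*(4 + J)
T(f) = -6 + f (T(f) = f - 6 = -6 + f)
(6*1)*(3 + 2*T(N(0))) = (6*1)*(3 + 2*(-6 + (-12 + 0 + 0²))) = 6*(3 + 2*(-6 + (-12 + 0 + 0))) = 6*(3 + 2*(-6 - 12)) = 6*(3 + 2*(-18)) = 6*(3 - 36) = 6*(-33) = -198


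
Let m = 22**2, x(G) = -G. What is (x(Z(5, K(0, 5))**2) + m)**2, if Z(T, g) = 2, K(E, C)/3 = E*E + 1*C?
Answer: 230400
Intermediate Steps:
K(E, C) = 3*C + 3*E**2 (K(E, C) = 3*(E*E + 1*C) = 3*(E**2 + C) = 3*(C + E**2) = 3*C + 3*E**2)
m = 484
(x(Z(5, K(0, 5))**2) + m)**2 = (-1*2**2 + 484)**2 = (-1*4 + 484)**2 = (-4 + 484)**2 = 480**2 = 230400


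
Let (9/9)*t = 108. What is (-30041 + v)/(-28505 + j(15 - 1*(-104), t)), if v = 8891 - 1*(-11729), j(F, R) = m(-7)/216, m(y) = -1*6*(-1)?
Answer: 339156/1026179 ≈ 0.33050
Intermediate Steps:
m(y) = 6 (m(y) = -6*(-1) = 6)
t = 108
j(F, R) = 1/36 (j(F, R) = 6/216 = 6*(1/216) = 1/36)
v = 20620 (v = 8891 + 11729 = 20620)
(-30041 + v)/(-28505 + j(15 - 1*(-104), t)) = (-30041 + 20620)/(-28505 + 1/36) = -9421/(-1026179/36) = -9421*(-36/1026179) = 339156/1026179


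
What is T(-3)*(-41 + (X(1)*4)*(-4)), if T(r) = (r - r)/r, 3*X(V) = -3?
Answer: 0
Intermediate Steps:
X(V) = -1 (X(V) = (⅓)*(-3) = -1)
T(r) = 0 (T(r) = 0/r = 0)
T(-3)*(-41 + (X(1)*4)*(-4)) = 0*(-41 - 1*4*(-4)) = 0*(-41 - 4*(-4)) = 0*(-41 + 16) = 0*(-25) = 0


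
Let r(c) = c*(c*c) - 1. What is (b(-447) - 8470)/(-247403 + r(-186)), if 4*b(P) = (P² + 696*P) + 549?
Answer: 72317/13364520 ≈ 0.0054111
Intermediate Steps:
b(P) = 549/4 + 174*P + P²/4 (b(P) = ((P² + 696*P) + 549)/4 = (549 + P² + 696*P)/4 = 549/4 + 174*P + P²/4)
r(c) = -1 + c³ (r(c) = c*c² - 1 = c³ - 1 = -1 + c³)
(b(-447) - 8470)/(-247403 + r(-186)) = ((549/4 + 174*(-447) + (¼)*(-447)²) - 8470)/(-247403 + (-1 + (-186)³)) = ((549/4 - 77778 + (¼)*199809) - 8470)/(-247403 + (-1 - 6434856)) = ((549/4 - 77778 + 199809/4) - 8470)/(-247403 - 6434857) = (-55377/2 - 8470)/(-6682260) = -72317/2*(-1/6682260) = 72317/13364520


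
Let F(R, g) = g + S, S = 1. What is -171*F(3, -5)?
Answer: 684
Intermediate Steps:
F(R, g) = 1 + g (F(R, g) = g + 1 = 1 + g)
-171*F(3, -5) = -171*(1 - 5) = -171*(-4) = 684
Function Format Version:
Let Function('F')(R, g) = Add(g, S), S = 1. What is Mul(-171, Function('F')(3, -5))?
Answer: 684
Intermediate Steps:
Function('F')(R, g) = Add(1, g) (Function('F')(R, g) = Add(g, 1) = Add(1, g))
Mul(-171, Function('F')(3, -5)) = Mul(-171, Add(1, -5)) = Mul(-171, -4) = 684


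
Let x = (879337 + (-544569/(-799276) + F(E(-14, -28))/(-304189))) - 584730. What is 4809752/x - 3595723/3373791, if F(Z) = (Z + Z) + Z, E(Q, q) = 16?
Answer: 3687754685778129727739405/241658746736961294396231 ≈ 15.260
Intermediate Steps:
F(Z) = 3*Z (F(Z) = 2*Z + Z = 3*Z)
x = 71628250456818841/243130967164 (x = (879337 + (-544569/(-799276) + (3*16)/(-304189))) - 584730 = (879337 + (-544569*(-1/799276) + 48*(-1/304189))) - 584730 = (879337 + (544569/799276 - 48/304189)) - 584730 = (879337 + 165613534293/243130967164) - 584730 = 213794220886624561/243130967164 - 584730 = 71628250456818841/243130967164 ≈ 2.9461e+5)
4809752/x - 3595723/3373791 = 4809752/(71628250456818841/243130967164) - 3595723/3373791 = 4809752*(243130967164/71628250456818841) - 3595723*1/3373791 = 1169399655578983328/71628250456818841 - 3595723/3373791 = 3687754685778129727739405/241658746736961294396231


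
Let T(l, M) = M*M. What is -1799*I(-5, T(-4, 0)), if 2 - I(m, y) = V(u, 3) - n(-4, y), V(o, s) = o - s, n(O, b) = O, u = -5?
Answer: -10794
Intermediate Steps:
T(l, M) = M²
I(m, y) = 6 (I(m, y) = 2 - ((-5 - 1*3) - 1*(-4)) = 2 - ((-5 - 3) + 4) = 2 - (-8 + 4) = 2 - 1*(-4) = 2 + 4 = 6)
-1799*I(-5, T(-4, 0)) = -1799*6 = -10794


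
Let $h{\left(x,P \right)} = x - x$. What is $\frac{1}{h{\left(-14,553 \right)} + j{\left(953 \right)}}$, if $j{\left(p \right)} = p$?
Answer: $\frac{1}{953} \approx 0.0010493$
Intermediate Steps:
$h{\left(x,P \right)} = 0$
$\frac{1}{h{\left(-14,553 \right)} + j{\left(953 \right)}} = \frac{1}{0 + 953} = \frac{1}{953}$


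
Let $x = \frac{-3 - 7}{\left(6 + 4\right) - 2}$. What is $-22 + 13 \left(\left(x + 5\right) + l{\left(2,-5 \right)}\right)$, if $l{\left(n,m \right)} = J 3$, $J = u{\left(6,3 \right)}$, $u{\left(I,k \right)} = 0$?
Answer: $\frac{107}{4} \approx 26.75$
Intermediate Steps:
$J = 0$
$l{\left(n,m \right)} = 0$ ($l{\left(n,m \right)} = 0 \cdot 3 = 0$)
$x = - \frac{5}{4}$ ($x = - \frac{10}{10 - 2} = - \frac{10}{8} = \left(-10\right) \frac{1}{8} = - \frac{5}{4} \approx -1.25$)
$-22 + 13 \left(\left(x + 5\right) + l{\left(2,-5 \right)}\right) = -22 + 13 \left(\left(- \frac{5}{4} + 5\right) + 0\right) = -22 + 13 \left(\frac{15}{4} + 0\right) = -22 + 13 \cdot \frac{15}{4} = -22 + \frac{195}{4} = \frac{107}{4}$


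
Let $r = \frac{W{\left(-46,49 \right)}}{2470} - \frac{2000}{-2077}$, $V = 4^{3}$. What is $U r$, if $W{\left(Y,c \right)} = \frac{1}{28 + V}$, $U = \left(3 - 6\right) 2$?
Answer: $- \frac{1363446231}{235988740} \approx -5.7776$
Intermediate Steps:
$U = -6$ ($U = \left(-3\right) 2 = -6$)
$V = 64$
$W{\left(Y,c \right)} = \frac{1}{92}$ ($W{\left(Y,c \right)} = \frac{1}{28 + 64} = \frac{1}{92}$)
$r = \frac{454482077}{471977480}$ ($r = \frac{1}{92 \cdot 2470} - \frac{2000}{-2077} = \frac{1}{92} \cdot \frac{1}{2470} - - \frac{2000}{2077} = \frac{1}{227240} + \frac{2000}{2077} = \frac{454482077}{471977480} \approx 0.96293$)
$U r = \left(-6\right) \frac{454482077}{471977480} = - \frac{1363446231}{235988740}$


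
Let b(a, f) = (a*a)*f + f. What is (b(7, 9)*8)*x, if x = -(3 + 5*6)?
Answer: -118800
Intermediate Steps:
b(a, f) = f + f*a² (b(a, f) = a²*f + f = f*a² + f = f + f*a²)
x = -33 (x = -(3 + 30) = -1*33 = -33)
(b(7, 9)*8)*x = ((9*(1 + 7²))*8)*(-33) = ((9*(1 + 49))*8)*(-33) = ((9*50)*8)*(-33) = (450*8)*(-33) = 3600*(-33) = -118800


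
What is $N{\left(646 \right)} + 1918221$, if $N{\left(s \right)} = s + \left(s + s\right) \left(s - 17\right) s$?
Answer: $526902395$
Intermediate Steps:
$N{\left(s \right)} = s + 2 s^{2} \left(-17 + s\right)$ ($N{\left(s \right)} = s + 2 s \left(-17 + s\right) s = s + 2 s^{2} \left(-17 + s\right)$)
$N{\left(646 \right)} + 1918221 = 646 \left(1 - 21964 + 2 \cdot 646^{2}\right) + 1918221 = 646 \left(1 - 21964 + 2 \cdot 417316\right) + 1918221 = 646 \left(1 - 21964 + 834632\right) + 1918221 = 646 \cdot 812669 + 1918221 = 524984174 + 1918221 = 526902395$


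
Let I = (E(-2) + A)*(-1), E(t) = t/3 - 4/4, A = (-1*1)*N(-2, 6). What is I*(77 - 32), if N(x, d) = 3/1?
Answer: 210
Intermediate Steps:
N(x, d) = 3 (N(x, d) = 3*1 = 3)
A = -3 (A = -1*1*3 = -1*3 = -3)
E(t) = -1 + t/3 (E(t) = t*(1/3) - 4*1/4 = t/3 - 1 = -1 + t/3)
I = 14/3 (I = ((-1 + (1/3)*(-2)) - 3)*(-1) = ((-1 - 2/3) - 3)*(-1) = (-5/3 - 3)*(-1) = -14/3*(-1) = 14/3 ≈ 4.6667)
I*(77 - 32) = 14*(77 - 32)/3 = (14/3)*45 = 210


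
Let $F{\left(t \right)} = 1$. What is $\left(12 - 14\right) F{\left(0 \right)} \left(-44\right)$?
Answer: $88$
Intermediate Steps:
$\left(12 - 14\right) F{\left(0 \right)} \left(-44\right) = \left(12 - 14\right) 1 \left(-44\right) = \left(-2\right) 1 \left(-44\right) = \left(-2\right) \left(-44\right) = 88$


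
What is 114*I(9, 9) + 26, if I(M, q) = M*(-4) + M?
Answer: -3052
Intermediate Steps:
I(M, q) = -3*M (I(M, q) = -4*M + M = -3*M)
114*I(9, 9) + 26 = 114*(-3*9) + 26 = 114*(-27) + 26 = -3078 + 26 = -3052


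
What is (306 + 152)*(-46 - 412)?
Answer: -209764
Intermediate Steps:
(306 + 152)*(-46 - 412) = 458*(-458) = -209764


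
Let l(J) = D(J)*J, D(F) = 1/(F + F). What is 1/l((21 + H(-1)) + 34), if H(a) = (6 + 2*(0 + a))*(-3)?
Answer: 2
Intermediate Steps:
H(a) = -18 - 6*a (H(a) = (6 + 2*a)*(-3) = -18 - 6*a)
D(F) = 1/(2*F)
l(J) = ½ (l(J) = (1/(2*J))*J = ½)
1/l((21 + H(-1)) + 34) = 1/(½) = 2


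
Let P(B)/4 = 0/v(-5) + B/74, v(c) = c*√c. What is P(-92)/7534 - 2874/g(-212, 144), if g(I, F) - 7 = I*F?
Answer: 397767314/4253986459 ≈ 0.093505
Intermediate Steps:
v(c) = c^(3/2)
P(B) = 2*B/37 (P(B) = 4*(0/((-5)^(3/2)) + B/74) = 4*(0/((-5*I*√5)) + B*(1/74)) = 4*(0*(I*√5/25) + B/74) = 4*(0 + B/74) = 4*(B/74) = 2*B/37)
g(I, F) = 7 + F*I (g(I, F) = 7 + I*F = 7 + F*I)
P(-92)/7534 - 2874/g(-212, 144) = ((2/37)*(-92))/7534 - 2874/(7 + 144*(-212)) = -184/37*1/7534 - 2874/(7 - 30528) = -92/139379 - 2874/(-30521) = -92/139379 - 2874*(-1/30521) = -92/139379 + 2874/30521 = 397767314/4253986459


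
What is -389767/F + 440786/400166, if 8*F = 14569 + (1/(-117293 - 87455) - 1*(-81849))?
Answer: -123388547057530865/3949917068191029 ≈ -31.238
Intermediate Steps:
F = 19741392663/1637984 (F = (14569 + (1/(-117293 - 87455) - 1*(-81849)))/8 = (14569 + (1/(-204748) + 81849))/8 = (14569 + (-1/204748 + 81849))/8 = (14569 + 16758419051/204748)/8 = (⅛)*(19741392663/204748) = 19741392663/1637984 ≈ 12052.)
-389767/F + 440786/400166 = -389767/19741392663/1637984 + 440786/400166 = -389767*1637984/19741392663 + 440786*(1/400166) = -638432109728/19741392663 + 220393/200083 = -123388547057530865/3949917068191029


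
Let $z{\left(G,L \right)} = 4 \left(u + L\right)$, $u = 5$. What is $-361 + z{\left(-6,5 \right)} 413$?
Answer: $16159$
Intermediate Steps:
$z{\left(G,L \right)} = 20 + 4 L$ ($z{\left(G,L \right)} = 4 \left(5 + L\right) = 20 + 4 L$)
$-361 + z{\left(-6,5 \right)} 413 = -361 + \left(20 + 4 \cdot 5\right) 413 = -361 + \left(20 + 20\right) 413 = -361 + 40 \cdot 413 = -361 + 16520 = 16159$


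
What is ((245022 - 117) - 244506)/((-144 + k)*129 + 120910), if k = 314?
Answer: 399/142840 ≈ 0.0027933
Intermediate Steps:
((245022 - 117) - 244506)/((-144 + k)*129 + 120910) = ((245022 - 117) - 244506)/((-144 + 314)*129 + 120910) = (244905 - 244506)/(170*129 + 120910) = 399/(21930 + 120910) = 399/142840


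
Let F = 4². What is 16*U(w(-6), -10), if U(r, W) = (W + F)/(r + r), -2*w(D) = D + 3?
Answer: 32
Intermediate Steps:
F = 16
w(D) = -3/2 - D/2 (w(D) = -(D + 3)/2 = -(3 + D)/2 = -3/2 - D/2)
U(r, W) = (16 + W)/(2*r) (U(r, W) = (W + 16)/(r + r) = (16 + W)/((2*r)) = (16 + W)*(1/(2*r)) = (16 + W)/(2*r))
16*U(w(-6), -10) = 16*((16 - 10)/(2*(-3/2 - ½*(-6)))) = 16*((½)*6/(-3/2 + 3)) = 16*((½)*6/(3/2)) = 16*((½)*(⅔)*6) = 16*2 = 32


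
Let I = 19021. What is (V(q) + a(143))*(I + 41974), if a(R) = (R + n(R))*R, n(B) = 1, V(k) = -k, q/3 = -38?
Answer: 1262962470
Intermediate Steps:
q = -114 (q = 3*(-38) = -114)
a(R) = R*(1 + R) (a(R) = (R + 1)*R = (1 + R)*R = R*(1 + R))
(V(q) + a(143))*(I + 41974) = (-1*(-114) + 143*(1 + 143))*(19021 + 41974) = (114 + 143*144)*60995 = (114 + 20592)*60995 = 20706*60995 = 1262962470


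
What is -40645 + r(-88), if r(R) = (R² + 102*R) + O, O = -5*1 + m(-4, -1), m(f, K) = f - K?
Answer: -41885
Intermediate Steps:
O = -8 (O = -5*1 + (-4 - 1*(-1)) = -5 + (-4 + 1) = -5 - 3 = -8)
r(R) = -8 + R² + 102*R (r(R) = (R² + 102*R) - 8 = -8 + R² + 102*R)
-40645 + r(-88) = -40645 + (-8 + (-88)² + 102*(-88)) = -40645 + (-8 + 7744 - 8976) = -40645 - 1240 = -41885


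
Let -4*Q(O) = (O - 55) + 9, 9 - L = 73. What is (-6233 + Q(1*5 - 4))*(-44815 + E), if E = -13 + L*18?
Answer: 286076065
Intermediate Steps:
L = -64 (L = 9 - 1*73 = 9 - 73 = -64)
Q(O) = 23/2 - O/4 (Q(O) = -((O - 55) + 9)/4 = -((-55 + O) + 9)/4 = -(-46 + O)/4 = 23/2 - O/4)
E = -1165 (E = -13 - 64*18 = -13 - 1152 = -1165)
(-6233 + Q(1*5 - 4))*(-44815 + E) = (-6233 + (23/2 - (1*5 - 4)/4))*(-44815 - 1165) = (-6233 + (23/2 - (5 - 4)/4))*(-45980) = (-6233 + (23/2 - ¼*1))*(-45980) = (-6233 + (23/2 - ¼))*(-45980) = (-6233 + 45/4)*(-45980) = -24887/4*(-45980) = 286076065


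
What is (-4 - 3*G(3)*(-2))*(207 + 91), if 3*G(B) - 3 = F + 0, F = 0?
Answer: 596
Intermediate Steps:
G(B) = 1 (G(B) = 1 + (0 + 0)/3 = 1 + (1/3)*0 = 1 + 0 = 1)
(-4 - 3*G(3)*(-2))*(207 + 91) = (-4 - 3*1*(-2))*(207 + 91) = (-4 - 3*(-2))*298 = (-4 + 6)*298 = 2*298 = 596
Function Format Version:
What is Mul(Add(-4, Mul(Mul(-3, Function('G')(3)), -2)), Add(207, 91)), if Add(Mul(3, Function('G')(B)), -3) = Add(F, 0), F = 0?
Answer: 596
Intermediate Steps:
Function('G')(B) = 1 (Function('G')(B) = Add(1, Mul(Rational(1, 3), Add(0, 0))) = Add(1, Mul(Rational(1, 3), 0)) = Add(1, 0) = 1)
Mul(Add(-4, Mul(Mul(-3, Function('G')(3)), -2)), Add(207, 91)) = Mul(Add(-4, Mul(Mul(-3, 1), -2)), Add(207, 91)) = Mul(Add(-4, Mul(-3, -2)), 298) = Mul(Add(-4, 6), 298) = Mul(2, 298) = 596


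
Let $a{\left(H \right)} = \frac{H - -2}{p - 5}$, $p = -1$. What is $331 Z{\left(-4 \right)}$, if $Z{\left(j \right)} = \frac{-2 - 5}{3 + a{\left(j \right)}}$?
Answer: $- \frac{6951}{10} \approx -695.1$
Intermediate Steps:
$a{\left(H \right)} = - \frac{1}{3} - \frac{H}{6}$ ($a{\left(H \right)} = \frac{H - -2}{-1 - 5} = \frac{H + 2}{-6} = \left(2 + H\right) \left(- \frac{1}{6}\right) = - \frac{1}{3} - \frac{H}{6}$)
$Z{\left(j \right)} = - \frac{7}{\frac{8}{3} - \frac{j}{6}}$ ($Z{\left(j \right)} = \frac{-2 - 5}{3 - \left(\frac{1}{3} + \frac{j}{6}\right)} = - \frac{7}{\frac{8}{3} - \frac{j}{6}}$)
$331 Z{\left(-4 \right)} = 331 \frac{42}{-16 - 4} = 331 \frac{42}{-20} = 331 \cdot 42 \left(- \frac{1}{20}\right) = 331 \left(- \frac{21}{10}\right) = - \frac{6951}{10}$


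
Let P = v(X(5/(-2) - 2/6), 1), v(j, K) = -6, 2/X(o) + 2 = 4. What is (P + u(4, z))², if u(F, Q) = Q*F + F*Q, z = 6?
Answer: 1764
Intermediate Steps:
X(o) = 1 (X(o) = 2/(-2 + 4) = 2/2 = 2*(½) = 1)
u(F, Q) = 2*F*Q (u(F, Q) = F*Q + F*Q = 2*F*Q)
P = -6
(P + u(4, z))² = (-6 + 2*4*6)² = (-6 + 48)² = 42² = 1764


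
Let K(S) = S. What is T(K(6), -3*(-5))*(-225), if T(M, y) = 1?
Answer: -225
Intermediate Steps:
T(K(6), -3*(-5))*(-225) = 1*(-225) = -225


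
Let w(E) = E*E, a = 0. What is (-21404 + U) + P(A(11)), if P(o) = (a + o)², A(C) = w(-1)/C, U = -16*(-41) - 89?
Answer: -2521276/121 ≈ -20837.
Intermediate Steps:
U = 567 (U = 656 - 89 = 567)
w(E) = E²
A(C) = 1/C (A(C) = (-1)²/C = 1/C)
P(o) = o² (P(o) = (0 + o)² = o²)
(-21404 + U) + P(A(11)) = (-21404 + 567) + (1/11)² = -20837 + (1/11)² = -20837 + 1/121 = -2521276/121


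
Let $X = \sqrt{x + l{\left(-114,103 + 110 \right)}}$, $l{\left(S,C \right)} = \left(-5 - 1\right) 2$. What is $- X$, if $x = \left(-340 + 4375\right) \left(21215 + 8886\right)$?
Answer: $- \sqrt{121457523} \approx -11021.0$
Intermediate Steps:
$x = 121457535$ ($x = 4035 \cdot 30101 = 121457535$)
$l{\left(S,C \right)} = -12$ ($l{\left(S,C \right)} = \left(-6\right) 2 = -12$)
$X = \sqrt{121457523}$ ($X = \sqrt{121457535 - 12} = \sqrt{121457523} \approx 11021.0$)
$- X = - \sqrt{121457523}$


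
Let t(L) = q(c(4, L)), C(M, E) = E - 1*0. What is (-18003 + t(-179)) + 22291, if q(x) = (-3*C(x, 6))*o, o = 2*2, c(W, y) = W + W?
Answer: 4216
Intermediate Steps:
c(W, y) = 2*W
o = 4
C(M, E) = E (C(M, E) = E + 0 = E)
q(x) = -72 (q(x) = -3*6*4 = -18*4 = -72)
t(L) = -72
(-18003 + t(-179)) + 22291 = (-18003 - 72) + 22291 = -18075 + 22291 = 4216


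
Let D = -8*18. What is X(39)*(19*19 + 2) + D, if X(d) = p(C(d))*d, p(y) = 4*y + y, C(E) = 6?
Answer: 424566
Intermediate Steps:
D = -144
p(y) = 5*y
X(d) = 30*d (X(d) = (5*6)*d = 30*d)
X(39)*(19*19 + 2) + D = (30*39)*(19*19 + 2) - 144 = 1170*(361 + 2) - 144 = 1170*363 - 144 = 424710 - 144 = 424566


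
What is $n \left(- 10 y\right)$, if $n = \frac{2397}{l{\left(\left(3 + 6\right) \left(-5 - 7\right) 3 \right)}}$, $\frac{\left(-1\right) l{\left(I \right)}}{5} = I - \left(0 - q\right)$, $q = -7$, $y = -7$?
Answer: $\frac{33558}{331} \approx 101.38$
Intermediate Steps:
$l{\left(I \right)} = 35 - 5 I$ ($l{\left(I \right)} = - 5 \left(I - \left(0 - -7\right)\right) = - 5 \left(I - \left(0 + 7\right)\right) = - 5 \left(I - 7\right) = - 5 \left(-7 + I\right) = 35 - 5 I$)
$n = \frac{2397}{1655}$ ($n = \frac{2397}{35 - 5 \left(3 + 6\right) \left(-5 - 7\right) 3} = \frac{2397}{35 - 5 \cdot 9 \left(-12\right) 3} = \frac{2397}{35 - 5 \left(\left(-108\right) 3\right)} = \frac{2397}{35 - -1620} = \frac{2397}{35 + 1620} = \frac{2397}{1655} \approx 1.4483$)
$n \left(- 10 y\right) = \frac{2397 \left(\left(-10\right) \left(-7\right)\right)}{1655} = \frac{2397}{1655} \cdot 70 = \frac{33558}{331}$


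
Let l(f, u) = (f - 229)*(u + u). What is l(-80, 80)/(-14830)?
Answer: 4944/1483 ≈ 3.3338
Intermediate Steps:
l(f, u) = 2*u*(-229 + f) (l(f, u) = (-229 + f)*(2*u) = 2*u*(-229 + f))
l(-80, 80)/(-14830) = (2*80*(-229 - 80))/(-14830) = (2*80*(-309))*(-1/14830) = -49440*(-1/14830) = 4944/1483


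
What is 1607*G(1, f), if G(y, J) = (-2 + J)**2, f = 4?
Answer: 6428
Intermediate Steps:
1607*G(1, f) = 1607*(-2 + 4)**2 = 1607*2**2 = 1607*4 = 6428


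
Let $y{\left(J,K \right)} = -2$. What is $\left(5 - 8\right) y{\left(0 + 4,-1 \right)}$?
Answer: $6$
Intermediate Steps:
$\left(5 - 8\right) y{\left(0 + 4,-1 \right)} = \left(5 - 8\right) \left(-2\right) = \left(-3\right) \left(-2\right) = 6$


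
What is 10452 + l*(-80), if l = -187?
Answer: 25412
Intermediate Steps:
10452 + l*(-80) = 10452 - 187*(-80) = 10452 + 14960 = 25412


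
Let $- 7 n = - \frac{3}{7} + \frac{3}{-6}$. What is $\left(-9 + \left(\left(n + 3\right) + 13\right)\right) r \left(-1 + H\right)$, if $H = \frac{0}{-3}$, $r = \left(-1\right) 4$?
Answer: $\frac{1398}{49} \approx 28.531$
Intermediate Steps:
$r = -4$
$n = \frac{13}{98}$ ($n = - \frac{- \frac{3}{7} + \frac{3}{-6}}{7} = - \frac{\left(-3\right) \frac{1}{7} + 3 \left(- \frac{1}{6}\right)}{7} = - \frac{- \frac{3}{7} - \frac{1}{2}}{7} = \left(- \frac{1}{7}\right) \left(- \frac{13}{14}\right) = \frac{13}{98} \approx 0.13265$)
$H = 0$ ($H = 0 \left(- \frac{1}{3}\right) = 0$)
$\left(-9 + \left(\left(n + 3\right) + 13\right)\right) r \left(-1 + H\right) = \left(-9 + \left(\left(\frac{13}{98} + 3\right) + 13\right)\right) \left(- 4 \left(-1 + 0\right)\right) = \left(-9 + \left(\frac{307}{98} + 13\right)\right) \left(\left(-4\right) \left(-1\right)\right) = \left(-9 + \frac{1581}{98}\right) 4 = \frac{699}{98} \cdot 4 = \frac{1398}{49}$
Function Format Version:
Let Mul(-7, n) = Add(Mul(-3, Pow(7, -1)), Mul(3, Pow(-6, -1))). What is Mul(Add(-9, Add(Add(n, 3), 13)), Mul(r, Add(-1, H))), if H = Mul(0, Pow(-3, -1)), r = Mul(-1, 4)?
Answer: Rational(1398, 49) ≈ 28.531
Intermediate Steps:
r = -4
n = Rational(13, 98) (n = Mul(Rational(-1, 7), Add(Mul(-3, Pow(7, -1)), Mul(3, Pow(-6, -1)))) = Mul(Rational(-1, 7), Add(Mul(-3, Rational(1, 7)), Mul(3, Rational(-1, 6)))) = Mul(Rational(-1, 7), Add(Rational(-3, 7), Rational(-1, 2))) = Mul(Rational(-1, 7), Rational(-13, 14)) = Rational(13, 98) ≈ 0.13265)
H = 0 (H = Mul(0, Rational(-1, 3)) = 0)
Mul(Add(-9, Add(Add(n, 3), 13)), Mul(r, Add(-1, H))) = Mul(Add(-9, Add(Add(Rational(13, 98), 3), 13)), Mul(-4, Add(-1, 0))) = Mul(Add(-9, Add(Rational(307, 98), 13)), Mul(-4, -1)) = Mul(Add(-9, Rational(1581, 98)), 4) = Mul(Rational(699, 98), 4) = Rational(1398, 49)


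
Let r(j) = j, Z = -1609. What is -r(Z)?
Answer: 1609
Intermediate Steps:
-r(Z) = -1*(-1609) = 1609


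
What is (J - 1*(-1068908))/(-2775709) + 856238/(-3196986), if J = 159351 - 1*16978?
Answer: -183797527112/260997141561 ≈ -0.70421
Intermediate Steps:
J = 142373 (J = 159351 - 16978 = 142373)
(J - 1*(-1068908))/(-2775709) + 856238/(-3196986) = (142373 - 1*(-1068908))/(-2775709) + 856238/(-3196986) = (142373 + 1068908)*(-1/2775709) + 856238*(-1/3196986) = 1211281*(-1/2775709) - 428119/1598493 = -1211281/2775709 - 428119/1598493 = -183797527112/260997141561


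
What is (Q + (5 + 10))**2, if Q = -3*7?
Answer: 36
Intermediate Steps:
Q = -21
(Q + (5 + 10))**2 = (-21 + (5 + 10))**2 = (-21 + 15)**2 = (-6)**2 = 36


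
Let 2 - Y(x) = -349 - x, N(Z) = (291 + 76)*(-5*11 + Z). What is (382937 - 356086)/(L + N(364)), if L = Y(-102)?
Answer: 2441/10332 ≈ 0.23626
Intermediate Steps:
N(Z) = -20185 + 367*Z (N(Z) = 367*(-55 + Z) = -20185 + 367*Z)
Y(x) = 351 + x (Y(x) = 2 - (-349 - x) = 2 + (349 + x) = 351 + x)
L = 249 (L = 351 - 102 = 249)
(382937 - 356086)/(L + N(364)) = (382937 - 356086)/(249 + (-20185 + 367*364)) = 26851/(249 + (-20185 + 133588)) = 26851/(249 + 113403) = 26851/113652 = 26851*(1/113652) = 2441/10332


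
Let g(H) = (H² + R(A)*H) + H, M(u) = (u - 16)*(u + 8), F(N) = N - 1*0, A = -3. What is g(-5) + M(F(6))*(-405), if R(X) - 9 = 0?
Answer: 56675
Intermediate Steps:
F(N) = N (F(N) = N + 0 = N)
R(X) = 9 (R(X) = 9 + 0 = 9)
M(u) = (-16 + u)*(8 + u)
g(H) = H² + 10*H (g(H) = (H² + 9*H) + H = H² + 10*H)
g(-5) + M(F(6))*(-405) = -5*(10 - 5) + (-128 + 6² - 8*6)*(-405) = -5*5 + (-128 + 36 - 48)*(-405) = -25 - 140*(-405) = -25 + 56700 = 56675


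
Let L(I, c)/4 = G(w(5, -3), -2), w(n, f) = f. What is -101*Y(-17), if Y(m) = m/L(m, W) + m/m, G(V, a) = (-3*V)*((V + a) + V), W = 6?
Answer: -30805/288 ≈ -106.96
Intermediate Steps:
G(V, a) = -3*V*(a + 2*V) (G(V, a) = (-3*V)*(a + 2*V) = -3*V*(a + 2*V))
L(I, c) = -288 (L(I, c) = 4*(-3*(-3)*(-2 + 2*(-3))) = 4*(-3*(-3)*(-2 - 6)) = 4*(-3*(-3)*(-8)) = 4*(-72) = -288)
Y(m) = 1 - m/288 (Y(m) = m/(-288) + m/m = m*(-1/288) + 1 = -m/288 + 1 = 1 - m/288)
-101*Y(-17) = -101*(1 - 1/288*(-17)) = -101*(1 + 17/288) = -101*305/288 = -30805/288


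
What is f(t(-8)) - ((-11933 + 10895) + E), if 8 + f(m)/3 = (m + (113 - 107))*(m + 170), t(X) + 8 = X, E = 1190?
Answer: -4796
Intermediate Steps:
t(X) = -8 + X
f(m) = -24 + 3*(6 + m)*(170 + m) (f(m) = -24 + 3*((m + (113 - 107))*(m + 170)) = -24 + 3*((m + 6)*(170 + m)) = -24 + 3*((6 + m)*(170 + m)) = -24 + 3*(6 + m)*(170 + m))
f(t(-8)) - ((-11933 + 10895) + E) = (3036 + 3*(-8 - 8)**2 + 528*(-8 - 8)) - ((-11933 + 10895) + 1190) = (3036 + 3*(-16)**2 + 528*(-16)) - (-1038 + 1190) = (3036 + 3*256 - 8448) - 1*152 = (3036 + 768 - 8448) - 152 = -4644 - 152 = -4796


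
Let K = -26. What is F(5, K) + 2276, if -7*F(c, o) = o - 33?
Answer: 15991/7 ≈ 2284.4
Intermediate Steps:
F(c, o) = 33/7 - o/7 (F(c, o) = -(o - 33)/7 = -(-33 + o)/7 = 33/7 - o/7)
F(5, K) + 2276 = (33/7 - ⅐*(-26)) + 2276 = (33/7 + 26/7) + 2276 = 59/7 + 2276 = 15991/7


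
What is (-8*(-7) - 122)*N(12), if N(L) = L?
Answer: -792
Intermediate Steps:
(-8*(-7) - 122)*N(12) = (-8*(-7) - 122)*12 = (56 - 122)*12 = -66*12 = -792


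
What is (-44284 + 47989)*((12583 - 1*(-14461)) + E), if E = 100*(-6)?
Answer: 97975020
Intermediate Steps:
E = -600
(-44284 + 47989)*((12583 - 1*(-14461)) + E) = (-44284 + 47989)*((12583 - 1*(-14461)) - 600) = 3705*((12583 + 14461) - 600) = 3705*(27044 - 600) = 3705*26444 = 97975020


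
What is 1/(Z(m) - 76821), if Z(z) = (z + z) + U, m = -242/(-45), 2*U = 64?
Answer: -45/3455021 ≈ -1.3025e-5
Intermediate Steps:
U = 32 (U = (½)*64 = 32)
m = 242/45 (m = -242*(-1/45) = 242/45 ≈ 5.3778)
Z(z) = 32 + 2*z (Z(z) = (z + z) + 32 = 2*z + 32 = 32 + 2*z)
1/(Z(m) - 76821) = 1/((32 + 2*(242/45)) - 76821) = 1/((32 + 484/45) - 76821) = 1/(1924/45 - 76821) = 1/(-3455021/45) = -45/3455021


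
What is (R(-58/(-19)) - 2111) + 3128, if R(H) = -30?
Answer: 987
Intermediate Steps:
(R(-58/(-19)) - 2111) + 3128 = (-30 - 2111) + 3128 = -2141 + 3128 = 987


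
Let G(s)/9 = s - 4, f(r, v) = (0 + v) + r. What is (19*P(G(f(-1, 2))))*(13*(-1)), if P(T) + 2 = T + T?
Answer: 13832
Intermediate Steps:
f(r, v) = r + v (f(r, v) = v + r = r + v)
G(s) = -36 + 9*s (G(s) = 9*(s - 4) = 9*(-4 + s) = -36 + 9*s)
P(T) = -2 + 2*T (P(T) = -2 + (T + T) = -2 + 2*T)
(19*P(G(f(-1, 2))))*(13*(-1)) = (19*(-2 + 2*(-36 + 9*(-1 + 2))))*(13*(-1)) = (19*(-2 + 2*(-36 + 9*1)))*(-13) = (19*(-2 + 2*(-36 + 9)))*(-13) = (19*(-2 + 2*(-27)))*(-13) = (19*(-2 - 54))*(-13) = (19*(-56))*(-13) = -1064*(-13) = 13832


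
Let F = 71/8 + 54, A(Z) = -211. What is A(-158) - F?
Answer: -2191/8 ≈ -273.88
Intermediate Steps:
F = 503/8 (F = (1/8)*71 + 54 = 71/8 + 54 = 503/8 ≈ 62.875)
A(-158) - F = -211 - 1*503/8 = -211 - 503/8 = -2191/8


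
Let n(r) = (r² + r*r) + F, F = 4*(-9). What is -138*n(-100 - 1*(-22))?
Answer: -1674216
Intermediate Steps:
F = -36
n(r) = -36 + 2*r² (n(r) = (r² + r*r) - 36 = (r² + r²) - 36 = 2*r² - 36 = -36 + 2*r²)
-138*n(-100 - 1*(-22)) = -138*(-36 + 2*(-100 - 1*(-22))²) = -138*(-36 + 2*(-100 + 22)²) = -138*(-36 + 2*(-78)²) = -138*(-36 + 2*6084) = -138*(-36 + 12168) = -138*12132 = -1674216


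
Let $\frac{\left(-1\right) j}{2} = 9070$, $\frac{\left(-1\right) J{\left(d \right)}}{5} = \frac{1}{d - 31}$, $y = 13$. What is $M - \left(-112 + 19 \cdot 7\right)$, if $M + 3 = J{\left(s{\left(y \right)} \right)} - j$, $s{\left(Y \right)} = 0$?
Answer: $\frac{561601}{31} \approx 18116.0$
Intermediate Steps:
$J{\left(d \right)} = - \frac{5}{-31 + d}$ ($J{\left(d \right)} = - \frac{5}{d - 31} = - \frac{5}{-31 + d}$)
$j = -18140$ ($j = \left(-2\right) 9070 = -18140$)
$M = \frac{562252}{31}$ ($M = -3 - \left(-18140 + \frac{5}{-31 + 0}\right) = -3 + \left(- \frac{5}{-31} + 18140\right) = -3 + \left(\left(-5\right) \left(- \frac{1}{31}\right) + 18140\right) = -3 + \left(\frac{5}{31} + 18140\right) = -3 + \frac{562345}{31} = \frac{562252}{31} \approx 18137.0$)
$M - \left(-112 + 19 \cdot 7\right) = \frac{562252}{31} - \left(-112 + 19 \cdot 7\right) = \frac{562252}{31} - \left(-112 + 133\right) = \frac{562252}{31} - 21 = \frac{561601}{31}$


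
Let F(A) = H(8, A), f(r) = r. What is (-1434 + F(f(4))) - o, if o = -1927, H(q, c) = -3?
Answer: 490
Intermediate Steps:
F(A) = -3
(-1434 + F(f(4))) - o = (-1434 - 3) - 1*(-1927) = -1437 + 1927 = 490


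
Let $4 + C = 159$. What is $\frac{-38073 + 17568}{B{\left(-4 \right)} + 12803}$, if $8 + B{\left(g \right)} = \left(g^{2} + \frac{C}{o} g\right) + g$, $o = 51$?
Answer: $- \frac{1045755}{652537} \approx -1.6026$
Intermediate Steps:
$C = 155$ ($C = -4 + 159 = 155$)
$B{\left(g \right)} = -8 + g^{2} + \frac{206 g}{51}$ ($B{\left(g \right)} = -8 + \left(\left(g^{2} + \frac{155}{51} g\right) + g\right) = -8 + \left(\left(g^{2} + 155 \cdot \frac{1}{51} g\right) + g\right) = -8 + \left(\left(g^{2} + \frac{155 g}{51}\right) + g\right) = -8 + \left(g^{2} + \frac{206 g}{51}\right) = -8 + g^{2} + \frac{206 g}{51}$)
$\frac{-38073 + 17568}{B{\left(-4 \right)} + 12803} = \frac{-38073 + 17568}{\left(-8 + \left(-4\right)^{2} + \frac{206}{51} \left(-4\right)\right) + 12803} = - \frac{20505}{\left(-8 + 16 - \frac{824}{51}\right) + 12803} = - \frac{20505}{- \frac{416}{51} + 12803} = - \frac{20505}{\frac{652537}{51}} = \left(-20505\right) \frac{51}{652537} = - \frac{1045755}{652537}$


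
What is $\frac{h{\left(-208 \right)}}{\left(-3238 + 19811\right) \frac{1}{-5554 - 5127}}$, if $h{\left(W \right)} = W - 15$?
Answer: $\frac{2381863}{16573} \approx 143.72$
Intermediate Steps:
$h{\left(W \right)} = -15 + W$ ($h{\left(W \right)} = W - 15 = -15 + W$)
$\frac{h{\left(-208 \right)}}{\left(-3238 + 19811\right) \frac{1}{-5554 - 5127}} = \frac{-15 - 208}{\left(-3238 + 19811\right) \frac{1}{-5554 - 5127}} = - \frac{223}{16573 \frac{1}{-10681}} = - \frac{223}{16573 \left(- \frac{1}{10681}\right)} = - \frac{223}{- \frac{16573}{10681}} = \left(-223\right) \left(- \frac{10681}{16573}\right) = \frac{2381863}{16573}$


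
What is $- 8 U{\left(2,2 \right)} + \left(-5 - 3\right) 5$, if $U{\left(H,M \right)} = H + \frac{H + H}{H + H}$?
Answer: $-64$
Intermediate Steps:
$U{\left(H,M \right)} = 1 + H$ ($U{\left(H,M \right)} = H + \frac{2 H}{2 H} = H + 2 H \frac{1}{2 H} = H + 1 = 1 + H$)
$- 8 U{\left(2,2 \right)} + \left(-5 - 3\right) 5 = - 8 \left(1 + 2\right) + \left(-5 - 3\right) 5 = \left(-8\right) 3 - 40 = -24 - 40 = -64$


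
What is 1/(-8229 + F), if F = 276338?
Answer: 1/268109 ≈ 3.7298e-6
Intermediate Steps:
1/(-8229 + F) = 1/(-8229 + 276338) = 1/268109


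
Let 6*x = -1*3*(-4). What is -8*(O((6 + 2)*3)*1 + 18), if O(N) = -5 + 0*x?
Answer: -104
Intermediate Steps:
x = 2 (x = (-1*3*(-4))/6 = (-3*(-4))/6 = (⅙)*12 = 2)
O(N) = -5 (O(N) = -5 + 0*2 = -5 + 0 = -5)
-8*(O((6 + 2)*3)*1 + 18) = -8*(-5*1 + 18) = -8*(-5 + 18) = -8*13 = -104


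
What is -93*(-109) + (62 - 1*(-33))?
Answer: 10232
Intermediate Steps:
-93*(-109) + (62 - 1*(-33)) = 10137 + (62 + 33) = 10137 + 95 = 10232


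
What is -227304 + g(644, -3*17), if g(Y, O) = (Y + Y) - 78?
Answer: -226094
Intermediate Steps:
g(Y, O) = -78 + 2*Y (g(Y, O) = 2*Y - 78 = -78 + 2*Y)
-227304 + g(644, -3*17) = -227304 + (-78 + 2*644) = -227304 + (-78 + 1288) = -227304 + 1210 = -226094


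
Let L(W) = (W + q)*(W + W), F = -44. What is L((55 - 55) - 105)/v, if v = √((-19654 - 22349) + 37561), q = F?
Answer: -15645*I*√4442/2221 ≈ -469.48*I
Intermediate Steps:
q = -44
L(W) = 2*W*(-44 + W) (L(W) = (W - 44)*(W + W) = (-44 + W)*(2*W) = 2*W*(-44 + W))
v = I*√4442 (v = √(-42003 + 37561) = √(-4442) = I*√4442 ≈ 66.648*I)
L((55 - 55) - 105)/v = (2*((55 - 55) - 105)*(-44 + ((55 - 55) - 105)))/((I*√4442)) = (2*(0 - 105)*(-44 + (0 - 105)))*(-I*√4442/4442) = (2*(-105)*(-44 - 105))*(-I*√4442/4442) = (2*(-105)*(-149))*(-I*√4442/4442) = 31290*(-I*√4442/4442) = -15645*I*√4442/2221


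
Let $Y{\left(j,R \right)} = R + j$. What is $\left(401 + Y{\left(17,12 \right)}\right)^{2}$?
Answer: $184900$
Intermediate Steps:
$\left(401 + Y{\left(17,12 \right)}\right)^{2} = \left(401 + \left(12 + 17\right)\right)^{2} = \left(401 + 29\right)^{2} = 430^{2} = 184900$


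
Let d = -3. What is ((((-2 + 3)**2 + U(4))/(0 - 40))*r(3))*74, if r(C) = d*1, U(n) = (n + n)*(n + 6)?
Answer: 8991/20 ≈ 449.55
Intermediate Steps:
U(n) = 2*n*(6 + n) (U(n) = (2*n)*(6 + n) = 2*n*(6 + n))
r(C) = -3 (r(C) = -3*1 = -3)
((((-2 + 3)**2 + U(4))/(0 - 40))*r(3))*74 = ((((-2 + 3)**2 + 2*4*(6 + 4))/(0 - 40))*(-3))*74 = (((1**2 + 2*4*10)/(-40))*(-3))*74 = (((1 + 80)*(-1/40))*(-3))*74 = ((81*(-1/40))*(-3))*74 = -81/40*(-3)*74 = (243/40)*74 = 8991/20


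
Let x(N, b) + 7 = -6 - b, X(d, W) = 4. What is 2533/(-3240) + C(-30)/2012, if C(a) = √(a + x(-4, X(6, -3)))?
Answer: -2533/3240 + I*√47/2012 ≈ -0.78179 + 0.0034074*I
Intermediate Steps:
x(N, b) = -13 - b (x(N, b) = -7 + (-6 - b) = -13 - b)
C(a) = √(-17 + a) (C(a) = √(a + (-13 - 1*4)) = √(a + (-13 - 4)) = √(a - 17) = √(-17 + a))
2533/(-3240) + C(-30)/2012 = 2533/(-3240) + √(-17 - 30)/2012 = 2533*(-1/3240) + √(-47)*(1/2012) = -2533/3240 + (I*√47)*(1/2012) = -2533/3240 + I*√47/2012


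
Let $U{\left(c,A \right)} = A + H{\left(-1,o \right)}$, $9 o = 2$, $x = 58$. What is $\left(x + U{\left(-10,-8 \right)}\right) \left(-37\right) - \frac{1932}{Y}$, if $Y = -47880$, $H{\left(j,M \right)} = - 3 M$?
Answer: $- \frac{1040417}{570} \approx -1825.3$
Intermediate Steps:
$o = \frac{2}{9}$ ($o = \frac{1}{9} \cdot 2 = \frac{2}{9} \approx 0.22222$)
$U{\left(c,A \right)} = - \frac{2}{3} + A$ ($U{\left(c,A \right)} = A - \frac{2}{3} = - \frac{2}{3} + A$)
$\left(x + U{\left(-10,-8 \right)}\right) \left(-37\right) - \frac{1932}{Y} = \left(58 - \frac{26}{3}\right) \left(-37\right) - \frac{1932}{-47880} = \left(58 - \frac{26}{3}\right) \left(-37\right) - - \frac{23}{570} = \frac{148}{3} \left(-37\right) + \frac{23}{570} = - \frac{5476}{3} + \frac{23}{570} = - \frac{1040417}{570}$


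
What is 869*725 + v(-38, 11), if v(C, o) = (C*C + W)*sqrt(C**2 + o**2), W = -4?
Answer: 630025 + 1440*sqrt(1565) ≈ 6.8699e+5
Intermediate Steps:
v(C, o) = sqrt(C**2 + o**2)*(-4 + C**2) (v(C, o) = (C*C - 4)*sqrt(C**2 + o**2) = (C**2 - 4)*sqrt(C**2 + o**2) = (-4 + C**2)*sqrt(C**2 + o**2) = sqrt(C**2 + o**2)*(-4 + C**2))
869*725 + v(-38, 11) = 869*725 + sqrt((-38)**2 + 11**2)*(-4 + (-38)**2) = 630025 + sqrt(1444 + 121)*(-4 + 1444) = 630025 + sqrt(1565)*1440 = 630025 + 1440*sqrt(1565)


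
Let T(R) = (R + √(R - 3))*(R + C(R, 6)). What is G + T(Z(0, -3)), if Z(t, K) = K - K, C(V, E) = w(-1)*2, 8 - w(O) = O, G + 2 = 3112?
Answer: 3110 + 18*I*√3 ≈ 3110.0 + 31.177*I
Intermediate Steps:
G = 3110 (G = -2 + 3112 = 3110)
w(O) = 8 - O
C(V, E) = 18 (C(V, E) = (8 - 1*(-1))*2 = (8 + 1)*2 = 9*2 = 18)
Z(t, K) = 0
T(R) = (18 + R)*(R + √(-3 + R)) (T(R) = (R + √(R - 3))*(R + 18) = (R + √(-3 + R))*(18 + R) = (18 + R)*(R + √(-3 + R)))
G + T(Z(0, -3)) = 3110 + (0² + 18*0 + 18*√(-3 + 0) + 0*√(-3 + 0)) = 3110 + (0 + 0 + 18*√(-3) + 0*√(-3)) = 3110 + (0 + 0 + 18*(I*√3) + 0*(I*√3)) = 3110 + (0 + 0 + 18*I*√3 + 0) = 3110 + 18*I*√3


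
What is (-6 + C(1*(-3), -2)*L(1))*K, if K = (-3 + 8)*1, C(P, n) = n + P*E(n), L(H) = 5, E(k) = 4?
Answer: -380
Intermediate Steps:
C(P, n) = n + 4*P (C(P, n) = n + P*4 = n + 4*P)
K = 5 (K = 5*1 = 5)
(-6 + C(1*(-3), -2)*L(1))*K = (-6 + (-2 + 4*(1*(-3)))*5)*5 = (-6 + (-2 + 4*(-3))*5)*5 = (-6 + (-2 - 12)*5)*5 = (-6 - 14*5)*5 = (-6 - 70)*5 = -76*5 = -380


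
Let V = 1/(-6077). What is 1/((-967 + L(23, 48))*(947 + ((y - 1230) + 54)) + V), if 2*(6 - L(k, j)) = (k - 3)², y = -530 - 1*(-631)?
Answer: 6077/903090815 ≈ 6.7291e-6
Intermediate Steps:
y = 101 (y = -530 + 631 = 101)
V = -1/6077 ≈ -0.00016455
L(k, j) = 6 - (-3 + k)²/2 (L(k, j) = 6 - (k - 3)²/2 = 6 - (-3 + k)²/2)
1/((-967 + L(23, 48))*(947 + ((y - 1230) + 54)) + V) = 1/((-967 + (6 - (-3 + 23)²/2))*(947 + ((101 - 1230) + 54)) - 1/6077) = 1/((-967 + (6 - ½*20²))*(947 + (-1129 + 54)) - 1/6077) = 1/((-967 + (6 - ½*400))*(947 - 1075) - 1/6077) = 1/((-967 + (6 - 200))*(-128) - 1/6077) = 1/((-967 - 194)*(-128) - 1/6077) = 1/(-1161*(-128) - 1/6077) = 1/(148608 - 1/6077) = 1/(903090815/6077) = 6077/903090815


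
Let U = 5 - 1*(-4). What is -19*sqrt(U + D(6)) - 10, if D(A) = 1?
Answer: -10 - 19*sqrt(10) ≈ -70.083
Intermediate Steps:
U = 9 (U = 5 + 4 = 9)
-19*sqrt(U + D(6)) - 10 = -19*sqrt(9 + 1) - 10 = -19*sqrt(10) - 10 = -10 - 19*sqrt(10)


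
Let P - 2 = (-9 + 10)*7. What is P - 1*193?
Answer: -184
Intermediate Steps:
P = 9 (P = 2 + (-9 + 10)*7 = 2 + 1*7 = 2 + 7 = 9)
P - 1*193 = 9 - 1*193 = 9 - 193 = -184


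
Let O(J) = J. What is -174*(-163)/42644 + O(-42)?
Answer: -881343/21322 ≈ -41.335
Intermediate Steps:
-174*(-163)/42644 + O(-42) = -174*(-163)/42644 - 42 = 28362*(1/42644) - 42 = 14181/21322 - 42 = -881343/21322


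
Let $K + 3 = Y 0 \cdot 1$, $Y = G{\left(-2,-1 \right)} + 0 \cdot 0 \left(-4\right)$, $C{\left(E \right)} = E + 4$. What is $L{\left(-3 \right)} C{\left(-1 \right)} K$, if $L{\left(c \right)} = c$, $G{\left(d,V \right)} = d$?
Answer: $27$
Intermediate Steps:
$C{\left(E \right)} = 4 + E$
$Y = -2$ ($Y = -2 + 0 \cdot 0 \left(-4\right) = -2 + 0 \cdot 0 = -2 + 0 = -2$)
$K = -3$ ($K = -3 + \left(-2\right) 0 \cdot 1 = -3 + 0 \cdot 1 = -3 + 0 = -3$)
$L{\left(-3 \right)} C{\left(-1 \right)} K = - 3 \left(4 - 1\right) \left(-3\right) = \left(-3\right) 3 \left(-3\right) = \left(-9\right) \left(-3\right) = 27$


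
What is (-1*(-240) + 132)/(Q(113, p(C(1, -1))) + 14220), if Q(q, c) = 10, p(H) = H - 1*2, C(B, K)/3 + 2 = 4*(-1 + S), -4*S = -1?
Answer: 186/7115 ≈ 0.026142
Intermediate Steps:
S = ¼ (S = -¼*(-1) = ¼ ≈ 0.25000)
C(B, K) = -15 (C(B, K) = -6 + 3*(4*(-1 + ¼)) = -6 + 3*(4*(-¾)) = -6 + 3*(-3) = -6 - 9 = -15)
p(H) = -2 + H (p(H) = H - 2 = -2 + H)
(-1*(-240) + 132)/(Q(113, p(C(1, -1))) + 14220) = (-1*(-240) + 132)/(10 + 14220) = (240 + 132)/14230 = 372*(1/14230) = 186/7115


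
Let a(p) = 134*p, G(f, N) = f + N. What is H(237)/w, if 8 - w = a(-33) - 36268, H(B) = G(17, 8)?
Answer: 25/40698 ≈ 0.00061428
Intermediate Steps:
G(f, N) = N + f
H(B) = 25 (H(B) = 8 + 17 = 25)
w = 40698 (w = 8 - (134*(-33) - 36268) = 8 - (-4422 - 36268) = 8 - 1*(-40690) = 8 + 40690 = 40698)
H(237)/w = 25/40698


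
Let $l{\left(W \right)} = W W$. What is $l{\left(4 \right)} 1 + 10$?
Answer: $26$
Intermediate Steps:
$l{\left(W \right)} = W^{2}$
$l{\left(4 \right)} 1 + 10 = 4^{2} \cdot 1 + 10 = 16 \cdot 1 + 10 = 16 + 10 = 26$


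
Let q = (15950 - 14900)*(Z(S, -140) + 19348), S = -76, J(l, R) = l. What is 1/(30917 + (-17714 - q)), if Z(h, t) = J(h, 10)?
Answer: -1/20222397 ≈ -4.9450e-8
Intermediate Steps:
Z(h, t) = h
q = 20235600 (q = (15950 - 14900)*(-76 + 19348) = 1050*19272 = 20235600)
1/(30917 + (-17714 - q)) = 1/(30917 + (-17714 - 1*20235600)) = 1/(30917 + (-17714 - 20235600)) = 1/(30917 - 20253314) = 1/(-20222397) = -1/20222397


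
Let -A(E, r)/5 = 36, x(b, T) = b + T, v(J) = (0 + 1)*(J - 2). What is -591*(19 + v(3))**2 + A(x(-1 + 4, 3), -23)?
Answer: -236580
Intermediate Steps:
v(J) = -2 + J (v(J) = 1*(-2 + J) = -2 + J)
x(b, T) = T + b
A(E, r) = -180 (A(E, r) = -5*36 = -180)
-591*(19 + v(3))**2 + A(x(-1 + 4, 3), -23) = -591*(19 + (-2 + 3))**2 - 180 = -591*(19 + 1)**2 - 180 = -591*20**2 - 180 = -591*400 - 180 = -236400 - 180 = -236580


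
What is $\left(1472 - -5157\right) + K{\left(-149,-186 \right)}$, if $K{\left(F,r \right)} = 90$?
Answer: $6719$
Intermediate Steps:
$\left(1472 - -5157\right) + K{\left(-149,-186 \right)} = \left(1472 - -5157\right) + 90 = \left(1472 + 5157\right) + 90 = 6629 + 90 = 6719$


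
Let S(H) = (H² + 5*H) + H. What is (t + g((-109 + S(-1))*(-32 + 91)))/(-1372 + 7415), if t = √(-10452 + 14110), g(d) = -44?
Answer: -44/6043 + √3658/6043 ≈ 0.0027274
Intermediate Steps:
S(H) = H² + 6*H
t = √3658 ≈ 60.481
(t + g((-109 + S(-1))*(-32 + 91)))/(-1372 + 7415) = (√3658 - 44)/(-1372 + 7415) = (-44 + √3658)/6043 = (-44 + √3658)*(1/6043) = -44/6043 + √3658/6043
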